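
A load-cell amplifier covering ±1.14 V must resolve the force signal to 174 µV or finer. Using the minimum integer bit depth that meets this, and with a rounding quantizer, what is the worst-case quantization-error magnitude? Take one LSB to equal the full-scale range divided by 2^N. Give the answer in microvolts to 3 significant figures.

The full-scale span is 1.14 − (-1.14) = 2.28 V.
2.28 V / 174 µV = 13100. Since 2^13 = 8192 and 2^14 = 16384, N = 14.
Step size = 2.28/16384 V = 139.16 µV.
|e|_max = LSB/2 = 69.6 µV.

69.6 µV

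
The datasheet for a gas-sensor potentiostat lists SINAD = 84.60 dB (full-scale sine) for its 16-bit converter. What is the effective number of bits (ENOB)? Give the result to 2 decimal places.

13.76 bits

ENOB = (SINAD − 1.76) / 6.02 = (84.60 − 1.76) / 6.02 = 82.84 / 6.02 = 13.7608.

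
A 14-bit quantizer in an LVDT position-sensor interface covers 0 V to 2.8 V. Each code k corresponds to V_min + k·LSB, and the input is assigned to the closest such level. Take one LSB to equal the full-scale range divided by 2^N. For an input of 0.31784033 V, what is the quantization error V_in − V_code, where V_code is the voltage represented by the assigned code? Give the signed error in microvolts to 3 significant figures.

−30.8 µV

Span = 2.8 V. LSB = 2.8 V / 2^14 ≈ 170.9 µV.
Position in LSBs: (0.31784033 − (0)) × 16384/2.8 = 1859.8200; rounding gives k = 1860.
V_code = 0 + (1860/16384) × 2.8 = 0.31787109375 V.
Error = V_in − V_code = 0.31784033 − (0.31787109375) = −30.8 µV.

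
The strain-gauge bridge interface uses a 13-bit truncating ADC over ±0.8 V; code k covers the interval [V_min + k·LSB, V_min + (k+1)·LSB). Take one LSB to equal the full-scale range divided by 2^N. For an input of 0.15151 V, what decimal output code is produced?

Span: 0.8 V − (-0.8 V) = 1.6 V. LSB = 1.6 V / 2^13 ≈ 195.3 µV.
code = ⌊(V_in − V_min)/LSB⌋ = ⌊(V_in − V_min) × 2^13 / range⌋
     = ⌊(0.15151 − (-0.8)) × 8192 / 1.6⌋ = ⌊0.95151 × 8192/1.6⌋
     = ⌊4871.731⌋ = 4871.

4871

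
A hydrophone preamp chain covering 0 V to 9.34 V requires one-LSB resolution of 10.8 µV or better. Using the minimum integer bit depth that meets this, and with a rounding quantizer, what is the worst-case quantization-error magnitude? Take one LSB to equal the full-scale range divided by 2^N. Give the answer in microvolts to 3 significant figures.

4.45 µV

Range is 9.34 V.
Required number of levels: 9.34/10.8 µV = 864810; smallest N with 2^N ≥ that is 20.
LSB = 9.34 V / 2^20 = 8.9073 µV.
Max error for round-to-nearest is LSB/2 = 4.45 µV.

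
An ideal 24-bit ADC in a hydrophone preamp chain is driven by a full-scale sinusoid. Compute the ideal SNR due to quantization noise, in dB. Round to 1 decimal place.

Ideal quantization SNR: 6.02 × 24 + 1.76 dB = 146.2 dB.

146.2 dB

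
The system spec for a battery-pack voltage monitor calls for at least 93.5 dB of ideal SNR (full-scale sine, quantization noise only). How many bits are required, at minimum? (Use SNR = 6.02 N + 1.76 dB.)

16 bits

Solving 6.02 N ≥ 93.5 − 1.76: N ≥ 15.239. Round up → N = 16.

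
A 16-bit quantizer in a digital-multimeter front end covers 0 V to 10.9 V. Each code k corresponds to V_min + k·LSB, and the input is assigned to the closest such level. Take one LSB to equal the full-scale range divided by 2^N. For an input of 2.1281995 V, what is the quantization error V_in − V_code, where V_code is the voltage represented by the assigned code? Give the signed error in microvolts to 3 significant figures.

V_FS = 10.9 V. LSB = 10.9 V / 2^16 ≈ 166.3 µV.
(V_in − V_min)/LSB = (2.1281995 − (0)) × 65536/10.9 = 12795.7507 → nearest code k = 12796.
V_code = V_min + k × range/2^16 = 0 + 12796 × 10.9/65536 = 2.1282409668 V.
Error = V_in − V_code = 2.1281995 − (2.1282409668) = −41.5 µV.

−41.5 µV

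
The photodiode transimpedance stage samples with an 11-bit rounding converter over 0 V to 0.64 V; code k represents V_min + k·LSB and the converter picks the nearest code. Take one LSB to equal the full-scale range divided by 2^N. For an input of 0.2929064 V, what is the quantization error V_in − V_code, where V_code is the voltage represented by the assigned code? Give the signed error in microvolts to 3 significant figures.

Span = 0.64 V. LSB = 0.64 V / 2^11 ≈ 312.5 µV.
Position in LSBs: (0.2929064 − (0)) × 2048/0.64 = 937.3005; rounding gives k = 937.
V_code = 0 + (937/2048) × 0.64 = 0.2928125000 V.
Error = V_in − V_code = 0.2929064 − (0.2928125000) = +93.9 µV.

+93.9 µV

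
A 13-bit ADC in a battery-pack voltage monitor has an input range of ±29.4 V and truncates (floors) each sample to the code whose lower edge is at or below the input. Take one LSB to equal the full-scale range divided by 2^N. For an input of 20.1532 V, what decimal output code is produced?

Full-scale range = 29.4 V − (-29.4 V) = 58.8 V. LSB = 58.8 V / 2^13 ≈ 7.178 mV.
(V_in − V_min) × 2^13/range = (20.1532 − (-29.4)) × 8192/58.8 = 6903.738.
Floor → code = 6903.

6903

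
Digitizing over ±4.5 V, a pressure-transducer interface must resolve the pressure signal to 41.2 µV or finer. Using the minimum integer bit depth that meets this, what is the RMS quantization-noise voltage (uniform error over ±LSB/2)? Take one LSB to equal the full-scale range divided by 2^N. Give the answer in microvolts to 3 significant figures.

9.91 µV

Range = 4.5 − (-4.5) = 9 V.
Required number of levels: 9/41.2 µV = 218450; smallest N with 2^N ≥ that is 18.
LSB = 9 V ÷ 2^18 = 9/262144 V = 34.332 µV.
RMS noise = LSB/√12 = 9.91 µV.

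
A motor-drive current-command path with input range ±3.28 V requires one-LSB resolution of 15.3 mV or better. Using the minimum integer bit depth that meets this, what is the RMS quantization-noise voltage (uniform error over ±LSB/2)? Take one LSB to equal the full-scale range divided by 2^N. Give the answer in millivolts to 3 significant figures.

Range = 3.28 − (-3.28) = 6.56 V.
Levels needed ≥ 6.56/15.3 mV = 428.8. 2^9 = 512 suffices, so N_min = 9.
LSB = 6.56 V / 2^9 = 12.813 mV.
σ_q = LSB/√12 = 12.813 mV/3.4641 = 3.70 mV.

3.70 mV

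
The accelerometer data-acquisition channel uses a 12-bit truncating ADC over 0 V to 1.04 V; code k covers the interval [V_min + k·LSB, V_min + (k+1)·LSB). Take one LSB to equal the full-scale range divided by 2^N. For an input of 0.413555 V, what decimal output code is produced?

1628

Span = 1.04 V. LSB = 1.04 V / 2^12 ≈ 253.9 µV.
(V_in − V_min) × 2^12/range = (0.413555 − (0)) × 4096/1.04 = 1628.770.
Floor → code = 1628.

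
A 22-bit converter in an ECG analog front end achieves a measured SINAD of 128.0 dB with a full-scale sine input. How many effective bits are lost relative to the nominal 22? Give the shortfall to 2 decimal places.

ENOB = (SINAD − 1.76)/6.02 = (128.0 − 1.76)/6.02 = 20.9701 bits.
Lost resolution: 22 − 20.9701 = 1.0299 bits.

1.03 bits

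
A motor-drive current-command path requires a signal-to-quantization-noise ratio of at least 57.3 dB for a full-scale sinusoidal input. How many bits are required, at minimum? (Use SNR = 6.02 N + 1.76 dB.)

10 bits

Required N = ⌈(57.3 − 1.76)/6.02⌉ = ⌈9.226⌉ = 10.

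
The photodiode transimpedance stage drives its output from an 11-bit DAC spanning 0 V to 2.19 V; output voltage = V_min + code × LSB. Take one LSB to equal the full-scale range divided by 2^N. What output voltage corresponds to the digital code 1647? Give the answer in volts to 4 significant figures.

Full-scale range = 2.19 V. LSB = 2.19 V / 2^11.
Output = V_min + (1647/2048) × range = 0 + 0.804199 × 2.19 V
      = 0 V + 1.76120 V = 1.76120 V.

1.761 V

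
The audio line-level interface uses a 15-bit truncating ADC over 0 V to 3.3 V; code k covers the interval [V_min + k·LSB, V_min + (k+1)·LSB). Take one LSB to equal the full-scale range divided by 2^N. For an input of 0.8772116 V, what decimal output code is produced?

8710

V_FS = 3.3 V. LSB = 3.3 V / 2^15 ≈ 100.7 µV.
(V_in − V_min) × 2^15/range = (0.8772116 − (0)) × 32768/3.3 = 8710.445.
Floor → code = 8710.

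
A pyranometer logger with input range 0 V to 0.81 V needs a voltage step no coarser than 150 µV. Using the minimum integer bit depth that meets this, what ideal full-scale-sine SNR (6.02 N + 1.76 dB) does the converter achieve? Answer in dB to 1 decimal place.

Span = 0.81 V.
Required number of levels: 0.81/150 µV = 5400.0; smallest N with 2^N ≥ that is 13.
6.02(13) + 1.76 = 80.02 dB.

80.0 dB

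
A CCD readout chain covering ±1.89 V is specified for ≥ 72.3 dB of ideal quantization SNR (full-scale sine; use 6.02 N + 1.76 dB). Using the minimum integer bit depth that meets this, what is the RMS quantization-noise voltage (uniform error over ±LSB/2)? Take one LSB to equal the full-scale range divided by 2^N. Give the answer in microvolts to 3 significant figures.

Range = 1.89 − (-1.89) = 3.78 V.
Solving 6.02 N ≥ 72.3 − 1.76: N ≥ 11.718. Round up → N = 12.
Step size = 3.78/4096 V = 0.92285 mV.
V_rms = LSB/√12 = 266 µV.

266 µV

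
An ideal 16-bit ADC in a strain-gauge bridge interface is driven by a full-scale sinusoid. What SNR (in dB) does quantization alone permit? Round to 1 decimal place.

6.02(16) + 1.76 = 96.32 + 1.76 = 98.08 dB.

98.1 dB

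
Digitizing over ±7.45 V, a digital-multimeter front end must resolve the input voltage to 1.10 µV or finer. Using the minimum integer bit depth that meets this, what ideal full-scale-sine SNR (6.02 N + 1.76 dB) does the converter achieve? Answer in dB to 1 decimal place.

Span: 7.45 V − (-7.45 V) = 14.9 V.
14.9 V / 1.10 µV = 1.355e7. Since 2^23 = 8388608 and 2^24 = 16777216, N = 24.
6.02(24) + 1.76 = 146.24 dB.

146.2 dB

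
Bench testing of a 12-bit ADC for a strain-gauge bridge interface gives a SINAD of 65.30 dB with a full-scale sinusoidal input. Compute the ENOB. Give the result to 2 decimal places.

Inverting SNR = 6.02 N + 1.76: N_eff = (65.30 − 1.76)/6.02 = 10.5548.

10.55 bits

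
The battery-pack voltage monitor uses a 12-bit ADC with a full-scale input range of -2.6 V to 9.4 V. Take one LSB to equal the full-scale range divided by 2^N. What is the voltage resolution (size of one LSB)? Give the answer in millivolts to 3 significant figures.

Span: 9.4 V − (-2.6 V) = 12 V.
2^12 = 4096 levels.
One LSB is 12 V / 4096 = 2.93 mV.

2.93 mV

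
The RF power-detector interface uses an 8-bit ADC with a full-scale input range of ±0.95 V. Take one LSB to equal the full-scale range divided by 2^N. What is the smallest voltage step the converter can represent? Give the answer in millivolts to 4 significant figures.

7.422 mV

The full-scale span is 0.95 − (-0.95) = 1.9 V.
Number of codes = 2^8 = 256.
One LSB is 1.9 V / 256 = 7.422 mV.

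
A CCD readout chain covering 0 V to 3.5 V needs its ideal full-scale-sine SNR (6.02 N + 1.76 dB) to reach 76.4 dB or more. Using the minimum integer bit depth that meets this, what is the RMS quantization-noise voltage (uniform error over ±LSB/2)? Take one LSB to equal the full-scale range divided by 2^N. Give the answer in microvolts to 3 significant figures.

123 µV

Range is 3.5 V.
Required N = ⌈(76.4 − 1.76)/6.02⌉ = ⌈12.399⌉ = 13.
LSB = 3.5 V ÷ 2^13 = 3.5/8192 V = 427.25 µV.
σ_q = LSB/√12 = 427.25 µV/3.4641 = 123 µV.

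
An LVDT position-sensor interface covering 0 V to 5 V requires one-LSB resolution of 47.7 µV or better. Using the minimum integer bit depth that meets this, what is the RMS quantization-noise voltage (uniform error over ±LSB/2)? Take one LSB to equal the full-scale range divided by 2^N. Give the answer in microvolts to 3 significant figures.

11.0 µV

Range is 5 V.
5 V / 47.7 µV = 104800. Since 2^16 = 65536 and 2^17 = 131072, N = 17.
Step size = 5/131072 V = 38.147 µV.
RMS noise = LSB/√12 = 11.0 µV.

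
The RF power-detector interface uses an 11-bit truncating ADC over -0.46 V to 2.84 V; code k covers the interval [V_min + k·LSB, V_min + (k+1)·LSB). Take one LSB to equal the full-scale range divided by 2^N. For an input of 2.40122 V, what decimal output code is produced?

The full-scale span is 2.84 − (-0.46) = 3.3 V. LSB = 3.3 V / 2^11 ≈ 1.611 mV.
(V_in − V_min) × 2^11/range = (2.40122 − (-0.46)) × 2048/3.3 = 1775.690.
Floor → code = 1775.

1775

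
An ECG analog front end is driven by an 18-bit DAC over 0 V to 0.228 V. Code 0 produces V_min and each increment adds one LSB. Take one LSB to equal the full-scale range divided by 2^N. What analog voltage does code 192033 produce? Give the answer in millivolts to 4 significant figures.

V_FS = 0.228 V. LSB = 0.228 V / 2^18.
V_out = 0 + 192033 × (0.228/262144) V
      = 0 V + 0.167021 V = 0.167021 V.

167.0 mV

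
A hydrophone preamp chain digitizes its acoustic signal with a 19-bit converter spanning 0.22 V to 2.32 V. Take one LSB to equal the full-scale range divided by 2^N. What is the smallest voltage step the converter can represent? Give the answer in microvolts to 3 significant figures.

Full-scale range = 2.32 V − (0.22 V) = 2.1 V.
2^19 = 524288 levels.
Step size = 2.1/524288 V = 4.01 µV.

4.01 µV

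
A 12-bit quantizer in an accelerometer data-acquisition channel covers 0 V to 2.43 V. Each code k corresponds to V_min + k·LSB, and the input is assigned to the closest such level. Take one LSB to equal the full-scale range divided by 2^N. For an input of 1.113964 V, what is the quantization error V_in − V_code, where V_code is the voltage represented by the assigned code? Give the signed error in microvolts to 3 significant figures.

−182 µV

Span = 2.43 V. LSB = 2.43 V / 2^12 ≈ 0.5933 mV.
(V_in − V_min)/LSB = (1.113964 − (0)) × 4096/2.43 = 1877.6941 → nearest code k = 1878.
V_code = V_min + k × range/2^12 = 0 + 1878 × 2.43/4096 = 1.114145508 V.
e = 1.113964 − (1.114145508) = −182 µV.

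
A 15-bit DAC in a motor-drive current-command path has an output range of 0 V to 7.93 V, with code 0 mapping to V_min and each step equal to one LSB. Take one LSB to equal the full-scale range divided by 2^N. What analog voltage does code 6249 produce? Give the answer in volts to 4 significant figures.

V_FS = 7.93 V. LSB = 7.93 V / 2^15.
Output = V_min + (6249/32768) × range = 0 + 0.190704 × 7.93 V
      = 0 + 1.51229 = 1.51229 V.

1.512 V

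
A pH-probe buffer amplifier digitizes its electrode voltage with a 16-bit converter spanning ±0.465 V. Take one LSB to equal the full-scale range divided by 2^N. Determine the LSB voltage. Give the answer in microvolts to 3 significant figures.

14.2 µV

Span: 0.465 V − (-0.465 V) = 0.93 V.
Number of codes = 2^16 = 65536.
Step size = 0.93/65536 V = 14.2 µV.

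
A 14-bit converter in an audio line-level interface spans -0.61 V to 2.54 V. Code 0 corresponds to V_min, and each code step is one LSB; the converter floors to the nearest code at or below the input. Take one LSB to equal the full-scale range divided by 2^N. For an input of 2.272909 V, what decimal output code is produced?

14994

Range = 2.54 − (-0.61) = 3.15 V. LSB = 3.15 V / 2^14 ≈ 192.3 µV.
(V_in − V_min) × 2^14/range = (2.272909 − (-0.61)) × 16384/3.15 = 14994.788.
Floor → code = 14994.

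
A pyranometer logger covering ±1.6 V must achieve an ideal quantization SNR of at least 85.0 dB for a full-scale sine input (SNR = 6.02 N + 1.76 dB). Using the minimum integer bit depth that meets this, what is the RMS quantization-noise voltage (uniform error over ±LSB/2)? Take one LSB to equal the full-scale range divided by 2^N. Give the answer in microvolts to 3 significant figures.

56.4 µV

Full-scale range = 1.6 V − (-1.6 V) = 3.2 V.
6.02 N + 1.76 ≥ 85.0 gives N ≥ 13.827, so the minimum integer is 14.
One LSB is 3.2 V / 16384 = 195.31 µV.
RMS noise = LSB/√12 = 56.4 µV.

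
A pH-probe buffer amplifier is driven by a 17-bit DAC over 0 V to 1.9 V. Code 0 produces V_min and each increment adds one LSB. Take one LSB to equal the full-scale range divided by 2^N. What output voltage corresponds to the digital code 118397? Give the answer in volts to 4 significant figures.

1.716 V

Range is 1.9 V. LSB = 1.9 V / 2^17.
V_out = 0 + 118397 × (1.9/131072) V
      = 0 + 1.71627 = 1.71627 V.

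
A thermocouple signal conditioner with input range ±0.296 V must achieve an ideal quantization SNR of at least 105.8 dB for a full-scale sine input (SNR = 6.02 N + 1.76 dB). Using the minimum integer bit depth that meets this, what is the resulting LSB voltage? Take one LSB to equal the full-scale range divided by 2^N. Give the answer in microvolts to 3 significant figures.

2.26 µV

The full-scale span is 0.296 − (-0.296) = 0.592 V.
6.02 N + 1.76 ≥ 105.8 gives N ≥ 17.282, so the minimum integer is 18.
LSB = 0.592 V ÷ 2^18 = 0.592/262144 V = 2.26 µV.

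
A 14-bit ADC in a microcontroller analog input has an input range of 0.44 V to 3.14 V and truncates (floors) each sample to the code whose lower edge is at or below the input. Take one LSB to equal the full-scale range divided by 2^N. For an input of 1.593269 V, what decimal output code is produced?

6998

Full-scale range = 3.14 V − (0.44 V) = 2.7 V. LSB = 2.7 V / 2^14 ≈ 164.8 µV.
V_in − V_min = 1.593269 − (0.44) = 1.153269 V.
Divide by LSB: 1.153269 × 16384/2.7 = 6998.2071.
Truncating gives code 6998.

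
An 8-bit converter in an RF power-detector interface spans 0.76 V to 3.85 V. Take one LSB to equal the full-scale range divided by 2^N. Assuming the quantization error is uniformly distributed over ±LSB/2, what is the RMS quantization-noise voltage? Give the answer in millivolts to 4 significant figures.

3.484 mV

The full-scale span is 3.85 − (0.76) = 3.09 V.
One LSB is 3.09 V / 256 = 12.0703 mV.
For a uniform distribution on [−LSB/2, +LSB/2], V_rms = LSB/√12 = 12.0703 mV/3.4641 = 3.484 mV.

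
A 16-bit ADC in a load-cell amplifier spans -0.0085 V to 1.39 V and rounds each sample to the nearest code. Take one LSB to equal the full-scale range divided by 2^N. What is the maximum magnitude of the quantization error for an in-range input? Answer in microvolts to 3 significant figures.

10.7 µV

The full-scale span is 1.39 − (-0.0085) = 1.3985 V.
LSB = 1.3985 V ÷ 2^16 = 1.3985/65536 V = 21.339 µV.
|e|_max = LSB/2 = 10.7 µV.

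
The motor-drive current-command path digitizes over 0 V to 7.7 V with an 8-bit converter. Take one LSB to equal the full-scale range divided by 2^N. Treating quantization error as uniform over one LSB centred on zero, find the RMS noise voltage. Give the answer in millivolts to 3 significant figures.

8.68 mV

Full-scale range = 7.7 V.
One LSB is 7.7 V / 256 = 30.078 mV.
RMS of a uniform error over width LSB is LSB/√12 = 8.68 mV.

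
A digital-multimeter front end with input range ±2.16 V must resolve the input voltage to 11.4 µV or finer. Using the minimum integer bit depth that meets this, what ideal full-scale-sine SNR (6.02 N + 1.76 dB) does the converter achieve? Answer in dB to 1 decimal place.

116.1 dB

The full-scale span is 2.16 − (-2.16) = 4.32 V.
4.32 V / 11.4 µV = 378900. Since 2^18 = 262144 and 2^19 = 524288, N = 19.
Ideal SNR at N = 19: 6.02·19 + 1.76 = 116.1 dB.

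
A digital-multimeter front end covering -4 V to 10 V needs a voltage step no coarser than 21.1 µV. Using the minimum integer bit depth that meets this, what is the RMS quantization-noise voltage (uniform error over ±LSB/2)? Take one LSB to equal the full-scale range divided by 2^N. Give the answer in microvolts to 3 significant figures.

3.85 µV

The full-scale span is 10 − (-4) = 14 V.
14 V / 21.1 µV = 663500. Since 2^19 = 524288 and 2^20 = 1048576, N = 20.
LSB = 14 V / 2^20 = 13.351 µV.
V_rms = LSB/√12 = 3.85 µV.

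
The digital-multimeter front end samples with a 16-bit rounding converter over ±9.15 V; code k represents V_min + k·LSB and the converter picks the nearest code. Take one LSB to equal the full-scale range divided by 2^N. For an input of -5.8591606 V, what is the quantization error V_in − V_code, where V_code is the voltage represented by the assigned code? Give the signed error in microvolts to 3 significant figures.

+45.0 µV

The full-scale span is 9.15 − (-9.15) = 18.3 V. LSB = 18.3 V / 2^16 ≈ 279.2 µV.
Position in LSBs: (-5.8591606 − (-9.15)) × 65536/18.3 = 11785.1613; rounding gives k = 11785.
V_code = V_min + k × range/2^16 = -9.15 + 11785 × 18.3/65536 = -5.8592056274 V.
V_in − V_code = -5.8591606 − (-5.8592056274) = +45.0 µV.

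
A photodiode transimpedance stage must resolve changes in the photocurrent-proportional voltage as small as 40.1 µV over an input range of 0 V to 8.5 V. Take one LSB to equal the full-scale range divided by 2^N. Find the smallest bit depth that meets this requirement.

18 bits

Full-scale range = 8.5 V.
Required number of levels: 8.5/40.1 µV = 211970; smallest N with 2^N ≥ that is 18.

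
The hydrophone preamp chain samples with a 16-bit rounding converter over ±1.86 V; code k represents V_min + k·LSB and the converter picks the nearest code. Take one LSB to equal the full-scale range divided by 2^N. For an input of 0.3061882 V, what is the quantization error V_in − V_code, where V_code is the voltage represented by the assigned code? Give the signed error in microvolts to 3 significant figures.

The full-scale span is 1.86 − (-1.86) = 3.72 V. LSB = 3.72 V / 2^16 ≈ 56.76 µV.
(0.3061882 − (-1.86)) / LSB = 2.1661882 × 65536/3.72 = 38162.1801. Nearest integer: k = 38162.
V_code = V_min + k × range/2^16 = -1.86 + 38162 × 3.72/65536 = 0.30617797852 V.
e = 0.3061882 − (0.30617797852) = +10.2 µV.

+10.2 µV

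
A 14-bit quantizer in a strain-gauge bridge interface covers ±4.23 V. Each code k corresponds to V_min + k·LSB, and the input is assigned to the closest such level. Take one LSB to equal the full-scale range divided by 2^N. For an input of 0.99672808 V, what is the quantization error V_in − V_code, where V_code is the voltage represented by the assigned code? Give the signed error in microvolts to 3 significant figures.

+158 µV

Range = 4.23 − (-4.23) = 8.46 V. LSB = 8.46 V / 2^14 ≈ 0.5164 mV.
(V_in − V_min)/LSB = (0.99672808 − (-4.23)) × 16384/8.46 = 10122.3065 → nearest code k = 10122.
V_code = -4.23 + (10122/16384) × 8.46 = 0.99656982422 V.
V_in − V_code = 0.99672808 − (0.99656982422) = +158 µV.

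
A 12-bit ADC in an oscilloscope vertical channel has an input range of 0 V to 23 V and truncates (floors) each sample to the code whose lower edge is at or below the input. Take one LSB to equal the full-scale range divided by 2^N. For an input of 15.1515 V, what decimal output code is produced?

Span = 23 V. LSB = 23 V / 2^12 ≈ 5.615 mV.
code = ⌊(V_in − V_min)/LSB⌋ = ⌊(V_in − V_min) × 2^12 / range⌋
     = ⌊(15.1515 − (0)) × 4096 / 23⌋ = ⌊15.1515 × 4096/23⌋
     = ⌊2698.285⌋ = 2698.

2698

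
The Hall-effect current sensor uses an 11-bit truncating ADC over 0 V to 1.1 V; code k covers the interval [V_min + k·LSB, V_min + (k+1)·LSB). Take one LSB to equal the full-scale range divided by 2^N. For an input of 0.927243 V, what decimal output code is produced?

V_FS = 1.1 V. LSB = 1.1 V / 2^11 ≈ 0.5371 mV.
code = ⌊(V_in − V_min)/LSB⌋ = ⌊(V_in − V_min) × 2^11 / range⌋
     = ⌊(0.927243 − (0)) × 2048 / 1.1⌋ = ⌊0.927243 × 2048/1.1⌋
     = ⌊1726.358⌋ = 1726.

1726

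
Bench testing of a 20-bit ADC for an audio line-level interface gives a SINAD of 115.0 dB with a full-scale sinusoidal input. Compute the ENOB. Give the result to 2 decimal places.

18.81 bits

ENOB = (115.0 − 1.76)/6.02 = 18.8106 bits.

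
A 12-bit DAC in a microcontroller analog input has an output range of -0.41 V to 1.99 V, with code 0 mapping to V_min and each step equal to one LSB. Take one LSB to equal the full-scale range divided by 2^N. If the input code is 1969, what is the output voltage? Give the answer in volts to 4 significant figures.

0.7437 V

Range = 1.99 − (-0.41) = 2.4 V. LSB = 2.4 V / 2^12.
V_out = -0.41 + 1969 × (2.4/4096) V
      = -0.41 + 1.15371 = 0.743711 V.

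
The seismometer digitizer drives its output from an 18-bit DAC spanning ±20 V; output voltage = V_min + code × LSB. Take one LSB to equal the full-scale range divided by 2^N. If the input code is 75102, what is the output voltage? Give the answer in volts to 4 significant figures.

Range = 20 − (-20) = 40 V. LSB = 40 V / 2^18.
V_out = -20 + 75102 × (40/262144) V
      = -20 + 11.4597 = -8.54034 V.

-8.540 V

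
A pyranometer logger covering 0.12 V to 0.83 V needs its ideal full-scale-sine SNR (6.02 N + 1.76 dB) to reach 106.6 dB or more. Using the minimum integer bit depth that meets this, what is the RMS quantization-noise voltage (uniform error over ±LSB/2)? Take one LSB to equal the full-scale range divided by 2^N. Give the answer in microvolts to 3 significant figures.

0.782 µV

Range = 0.83 − (0.12) = 0.71 V.
N ≥ (106.6 − 1.76)/6.02 = 17.415 → N_min = 18.
LSB = 0.71 V ÷ 2^18 = 0.71/262144 V = 2.7084 µV.
V_rms = LSB/√12 = 0.782 µV.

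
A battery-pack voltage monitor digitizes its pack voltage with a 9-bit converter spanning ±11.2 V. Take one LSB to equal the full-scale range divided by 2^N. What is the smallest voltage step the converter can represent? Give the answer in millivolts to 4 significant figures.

43.75 mV

Full-scale range = 11.2 V − (-11.2 V) = 22.4 V.
2^9 = 512 levels.
Step size = 22.4/512 V = 43.75 mV.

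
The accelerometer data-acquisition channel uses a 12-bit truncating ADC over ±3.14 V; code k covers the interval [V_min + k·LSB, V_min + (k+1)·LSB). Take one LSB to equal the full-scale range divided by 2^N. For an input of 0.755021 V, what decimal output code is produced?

Span: 3.14 V − (-3.14 V) = 6.28 V. LSB = 6.28 V / 2^12 ≈ 1.533 mV.
code = ⌊(V_in − V_min)/LSB⌋ = ⌊(V_in − V_min) × 2^12 / range⌋
     = ⌊(0.755021 − (-3.14)) × 4096 / 6.28⌋ = ⌊3.895021 × 4096/6.28⌋
     = ⌊2540.447⌋ = 2540.

2540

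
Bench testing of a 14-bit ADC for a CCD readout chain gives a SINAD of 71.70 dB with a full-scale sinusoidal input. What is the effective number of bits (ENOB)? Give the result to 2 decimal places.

11.62 bits

ENOB = (71.70 − 1.76)/6.02 = 11.6179 bits.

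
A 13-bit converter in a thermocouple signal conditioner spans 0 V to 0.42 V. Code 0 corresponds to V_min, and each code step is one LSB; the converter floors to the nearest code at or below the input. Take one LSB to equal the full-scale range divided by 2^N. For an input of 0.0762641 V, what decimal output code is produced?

V_FS = 0.42 V. LSB = 0.42 V / 2^13 ≈ 51.27 µV.
code = ⌊(V_in − V_min)/LSB⌋ = ⌊(V_in − V_min) × 2^13 / range⌋
     = ⌊(0.0762641 − (0)) × 8192 / 0.42⌋ = ⌊0.0762641 × 8192/0.42⌋
     = ⌊1487.513⌋ = 1487.

1487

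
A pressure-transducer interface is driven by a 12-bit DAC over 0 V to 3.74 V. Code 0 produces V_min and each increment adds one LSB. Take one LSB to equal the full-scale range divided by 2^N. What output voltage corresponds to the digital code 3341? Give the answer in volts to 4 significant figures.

3.051 V

Range is 3.74 V. LSB = 3.74 V / 2^12.
V_out = V_min + code × LSB = 0 V + 3341 × 3.74 V / 4096
      = 0 + 3.05062 = 3.05062 V.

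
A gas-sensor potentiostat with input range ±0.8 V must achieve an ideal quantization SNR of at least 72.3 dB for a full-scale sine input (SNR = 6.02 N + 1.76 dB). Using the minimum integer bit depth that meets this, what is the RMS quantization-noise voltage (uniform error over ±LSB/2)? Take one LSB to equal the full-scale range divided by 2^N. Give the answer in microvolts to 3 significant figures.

Range = 0.8 − (-0.8) = 1.6 V.
6.02 N + 1.76 ≥ 72.3 gives N ≥ 11.718, so the minimum integer is 12.
LSB = 1.6 V ÷ 2^12 = 1.6/4096 V = 390.63 µV.
σ_q = LSB/√12 = 390.63 µV/3.4641 = 113 µV.

113 µV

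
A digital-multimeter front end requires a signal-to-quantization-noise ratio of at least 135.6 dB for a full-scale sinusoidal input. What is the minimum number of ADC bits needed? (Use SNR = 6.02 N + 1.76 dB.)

Required N = ⌈(135.6 − 1.76)/6.02⌉ = ⌈22.233⌉ = 23.

23 bits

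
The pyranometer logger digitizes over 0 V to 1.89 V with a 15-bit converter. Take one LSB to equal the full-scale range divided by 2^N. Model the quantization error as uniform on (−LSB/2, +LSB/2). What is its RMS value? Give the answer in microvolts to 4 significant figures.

16.65 µV

V_FS = 1.89 V.
One LSB is 1.89 V / 32768 = 57.6782 µV.
V_rms = LSB/√12 = 57.6782 µV / √12 = 16.65 µV.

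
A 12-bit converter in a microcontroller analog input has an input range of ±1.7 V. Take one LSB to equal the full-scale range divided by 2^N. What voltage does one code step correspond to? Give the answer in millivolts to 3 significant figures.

0.830 mV

Span: 1.7 V − (-1.7 V) = 3.4 V.
Number of codes = 2^12 = 4096.
One LSB is 3.4 V / 4096 = 0.830 mV.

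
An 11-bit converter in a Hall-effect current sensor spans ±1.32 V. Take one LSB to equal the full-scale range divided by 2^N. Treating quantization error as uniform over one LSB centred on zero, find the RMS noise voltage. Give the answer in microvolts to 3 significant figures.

Full-scale range = 1.32 V − (-1.32 V) = 2.64 V.
LSB = 2.64 V ÷ 2^11 = 2.64/2048 V = 1.2891 mV.
For a uniform distribution on [−LSB/2, +LSB/2], V_rms = LSB/√12 = 1.2891 mV/3.4641 = 372 µV.

372 µV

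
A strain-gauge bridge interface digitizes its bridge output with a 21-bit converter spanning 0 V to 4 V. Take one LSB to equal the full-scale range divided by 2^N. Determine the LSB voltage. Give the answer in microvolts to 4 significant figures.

1.907 µV

Full-scale range = 4 V.
Number of codes = 2^21 = 2097152.
LSB = 4 V / 2^21 = 1.907 µV.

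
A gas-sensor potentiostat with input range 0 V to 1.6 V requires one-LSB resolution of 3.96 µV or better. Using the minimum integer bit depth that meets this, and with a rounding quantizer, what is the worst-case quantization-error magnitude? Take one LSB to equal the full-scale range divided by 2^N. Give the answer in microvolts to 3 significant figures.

1.53 µV

Full-scale range = 1.6 V.
Levels needed ≥ 1.6/3.96 µV = 404000. 2^19 = 524288 suffices, so N_min = 19.
LSB = 1.6 V ÷ 2^19 = 1.6/524288 V = 3.0518 µV.
Max error for round-to-nearest is LSB/2 = 1.53 µV.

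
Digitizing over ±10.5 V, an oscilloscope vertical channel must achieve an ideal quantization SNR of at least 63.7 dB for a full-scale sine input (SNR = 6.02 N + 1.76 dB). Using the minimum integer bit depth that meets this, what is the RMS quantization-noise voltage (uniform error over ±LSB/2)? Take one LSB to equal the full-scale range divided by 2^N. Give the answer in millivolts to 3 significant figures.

Span: 10.5 V − (-10.5 V) = 21 V.
Required N = ⌈(63.7 − 1.76)/6.02⌉ = ⌈10.289⌉ = 11.
One LSB is 21 V / 2048 = 10.254 mV.
RMS noise = LSB/√12 = 2.96 mV.

2.96 mV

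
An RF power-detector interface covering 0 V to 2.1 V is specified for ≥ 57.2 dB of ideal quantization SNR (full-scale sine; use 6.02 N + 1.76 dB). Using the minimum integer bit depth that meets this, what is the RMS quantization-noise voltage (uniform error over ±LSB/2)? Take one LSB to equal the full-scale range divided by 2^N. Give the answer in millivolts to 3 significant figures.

0.592 mV

Full-scale range = 2.1 V.
N ≥ (57.2 − 1.76)/6.02 = 9.209 → N_min = 10.
LSB = 2.1 V / 2^10 = 2.0508 mV.
σ_q = LSB/√12 = 2.0508 mV/3.4641 = 0.592 mV.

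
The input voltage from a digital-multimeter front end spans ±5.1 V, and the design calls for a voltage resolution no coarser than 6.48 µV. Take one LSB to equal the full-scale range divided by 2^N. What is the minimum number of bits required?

Range = 5.1 − (-5.1) = 10.2 V.
Need 2^N ≥ 10.2 V / 6.48 µV = 1.574e6 → N_min = 21.

21 bits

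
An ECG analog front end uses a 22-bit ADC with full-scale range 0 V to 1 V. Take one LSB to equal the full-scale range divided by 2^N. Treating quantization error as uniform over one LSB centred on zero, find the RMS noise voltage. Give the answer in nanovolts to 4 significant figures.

68.83 nV

Range is 1 V.
One LSB is 1 V / 4194304 = 238.419 nV.
σ_q = LSB/√12 = 238.419 nV/3.4641 = 68.83 nV.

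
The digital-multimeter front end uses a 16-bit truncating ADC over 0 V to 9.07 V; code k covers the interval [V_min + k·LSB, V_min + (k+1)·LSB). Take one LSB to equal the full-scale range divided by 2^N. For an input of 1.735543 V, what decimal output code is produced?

12540

Range is 9.07 V. LSB = 9.07 V / 2^16 ≈ 138.4 µV.
V_in − V_min = 1.735543 − (0) = 1.735543 V.
Divide by LSB: 1.735543 × 65536/9.07 = 12540.3028.
Truncating gives code 12540.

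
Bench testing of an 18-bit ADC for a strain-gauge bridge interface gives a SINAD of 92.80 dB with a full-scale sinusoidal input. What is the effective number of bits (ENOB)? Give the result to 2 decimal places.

15.12 bits

ENOB = (92.80 − 1.76)/6.02 = 15.1229 bits.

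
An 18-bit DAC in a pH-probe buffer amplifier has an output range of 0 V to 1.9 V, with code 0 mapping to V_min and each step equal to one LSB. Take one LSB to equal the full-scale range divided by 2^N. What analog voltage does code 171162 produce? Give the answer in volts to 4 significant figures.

V_FS = 1.9 V. LSB = 1.9 V / 2^18.
V_out = V_min + code × LSB = 0 V + 171162 × 1.9 V / 262144
      = 0 V + 1.24057 V = 1.24057 V.

1.241 V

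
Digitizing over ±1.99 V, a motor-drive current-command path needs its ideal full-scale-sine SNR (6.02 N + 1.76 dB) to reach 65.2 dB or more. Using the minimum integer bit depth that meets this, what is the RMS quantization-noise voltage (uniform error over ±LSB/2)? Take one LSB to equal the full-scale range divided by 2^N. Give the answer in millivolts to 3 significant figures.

Span: 1.99 V − (-1.99 V) = 3.98 V.
Solving 6.02 N ≥ 65.2 − 1.76: N ≥ 10.538. Round up → N = 11.
LSB = 3.98 V ÷ 2^11 = 3.98/2048 V = 1.9434 mV.
V_rms = LSB/√12 = 0.561 mV.

0.561 mV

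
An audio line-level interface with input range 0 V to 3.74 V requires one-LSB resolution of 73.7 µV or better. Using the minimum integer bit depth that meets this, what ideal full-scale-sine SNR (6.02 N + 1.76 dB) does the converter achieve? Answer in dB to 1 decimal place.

98.1 dB

V_FS = 3.74 V.
Levels needed ≥ 3.74/73.7 µV = 50750. 2^16 = 65536 suffices, so N_min = 16.
6.02(16) + 1.76 = 98.08 dB.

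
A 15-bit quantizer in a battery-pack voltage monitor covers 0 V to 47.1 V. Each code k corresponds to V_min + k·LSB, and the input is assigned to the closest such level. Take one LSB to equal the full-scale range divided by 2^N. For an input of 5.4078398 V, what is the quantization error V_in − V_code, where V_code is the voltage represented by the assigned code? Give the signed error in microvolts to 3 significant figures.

Range is 47.1 V. LSB = 47.1 V / 2^15 ≈ 1.437 mV.
Position in LSBs: (5.4078398 − (0)) × 32768/47.1 = 3762.2950; rounding gives k = 3762.
Reconstructed level: 0 + 3762 × 47.1/32768 V = 5.4074157715 V.
Error = V_in − V_code = 5.4078398 − (5.4074157715) = +424 µV.

+424 µV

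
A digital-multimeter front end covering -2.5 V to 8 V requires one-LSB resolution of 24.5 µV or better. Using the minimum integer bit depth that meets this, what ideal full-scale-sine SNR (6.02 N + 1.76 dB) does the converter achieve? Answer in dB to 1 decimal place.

Full-scale range = 8 V − (-2.5 V) = 10.5 V.
Levels needed ≥ 10.5/24.5 µV = 428600. 2^19 = 524288 suffices, so N_min = 19.
6.02(19) + 1.76 = 116.14 dB.

116.1 dB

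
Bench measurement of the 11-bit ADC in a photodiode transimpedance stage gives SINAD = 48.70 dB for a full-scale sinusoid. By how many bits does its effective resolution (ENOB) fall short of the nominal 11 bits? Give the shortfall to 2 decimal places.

ENOB = (SINAD − 1.76)/6.02 = (48.70 − 1.76)/6.02 = 7.7973 bits.
Shortfall = 11 − 7.7973 = 3.2027 bits.

3.20 bits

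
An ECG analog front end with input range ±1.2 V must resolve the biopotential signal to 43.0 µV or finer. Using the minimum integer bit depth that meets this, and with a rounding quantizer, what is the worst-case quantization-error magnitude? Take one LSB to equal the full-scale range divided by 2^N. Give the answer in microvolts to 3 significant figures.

Range = 1.2 − (-1.2) = 2.4 V.
Levels needed ≥ 2.4/43.0 µV = 55810. 2^16 = 65536 suffices, so N_min = 16.
LSB = 2.4 V ÷ 2^16 = 2.4/65536 V = 36.621 µV.
Half an LSB is 18.3 µV.

18.3 µV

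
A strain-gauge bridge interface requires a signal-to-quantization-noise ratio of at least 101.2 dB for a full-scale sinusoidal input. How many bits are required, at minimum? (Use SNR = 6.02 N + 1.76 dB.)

6.02 N + 1.76 ≥ 101.2 gives N ≥ 16.518, so the minimum integer is 17.

17 bits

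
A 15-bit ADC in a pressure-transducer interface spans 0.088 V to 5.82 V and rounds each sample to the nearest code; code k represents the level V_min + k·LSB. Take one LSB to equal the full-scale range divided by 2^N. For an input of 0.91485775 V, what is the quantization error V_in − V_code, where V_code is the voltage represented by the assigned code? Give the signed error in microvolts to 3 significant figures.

Full-scale range = 5.82 V − (0.088 V) = 5.732 V. LSB = 5.732 V / 2^15 ≈ 174.9 µV.
(V_in − V_min)/LSB = (0.91485775 − (0.088)) × 32768/5.732 = 4726.8798 → nearest code k = 4727.
V_code = V_min + k × range/2^15 = 0.088 + 4727 × 5.732/32768 = 0.91487878418 V.
e = 0.91485775 − (0.91487878418) = −21.0 µV.

−21.0 µV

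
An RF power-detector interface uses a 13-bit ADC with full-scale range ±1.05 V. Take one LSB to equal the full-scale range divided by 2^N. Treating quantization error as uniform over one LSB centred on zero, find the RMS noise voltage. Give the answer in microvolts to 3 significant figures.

Range = 1.05 − (-1.05) = 2.1 V.
Step size = 2.1/8192 V = 256.35 µV.
V_rms = LSB/√12 = 256.35 µV / √12 = 74.0 µV.

74.0 µV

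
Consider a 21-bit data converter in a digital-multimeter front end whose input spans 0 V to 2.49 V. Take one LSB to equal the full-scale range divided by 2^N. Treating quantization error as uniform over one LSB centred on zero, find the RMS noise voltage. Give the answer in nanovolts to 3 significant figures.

Range is 2.49 V.
LSB = 2.49 V / 2^21 = 1.1873 µV.
RMS of a uniform error over width LSB is LSB/√12 = 343 nV.

343 nV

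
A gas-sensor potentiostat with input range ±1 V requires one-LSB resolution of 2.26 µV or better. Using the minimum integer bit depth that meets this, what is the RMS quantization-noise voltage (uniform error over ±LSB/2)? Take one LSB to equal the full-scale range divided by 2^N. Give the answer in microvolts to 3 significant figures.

Span: 1 V − (-1 V) = 2 V.
2 V / 2.26 µV = 885000. Since 2^19 = 524288 and 2^20 = 1048576, N = 20.
LSB = 2 V / 2^20 = 1.9073 µV.
RMS noise = LSB/√12 = 0.551 µV.

0.551 µV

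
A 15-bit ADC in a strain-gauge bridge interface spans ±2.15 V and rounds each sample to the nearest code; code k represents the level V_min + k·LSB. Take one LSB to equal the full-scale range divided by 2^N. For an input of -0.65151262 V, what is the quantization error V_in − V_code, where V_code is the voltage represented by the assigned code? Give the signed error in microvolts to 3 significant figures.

Full-scale range = 2.15 V − (-2.15 V) = 4.3 V. LSB = 4.3 V / 2^15 ≈ 131.2 µV.
Position in LSBs: (-0.65151262 − (-2.15)) × 32768/4.3 = 11419.1708; rounding gives k = 11419.
Reconstructed level: -2.15 + 11419 × 4.3/32768 V = -0.65153503418 V.
V_in − V_code = -0.65151262 − (-0.65153503418) = +22.4 µV.

+22.4 µV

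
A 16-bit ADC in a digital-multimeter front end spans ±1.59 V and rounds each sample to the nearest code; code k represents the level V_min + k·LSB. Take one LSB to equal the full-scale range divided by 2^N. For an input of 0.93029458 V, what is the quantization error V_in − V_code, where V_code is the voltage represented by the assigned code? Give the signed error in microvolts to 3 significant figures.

Span: 1.59 V − (-1.59 V) = 3.18 V. LSB = 3.18 V / 2^16 ≈ 48.52 µV.
(0.93029458 − (-1.59)) / LSB = 2.52029458 × 65536/3.18 = 51940.2596. Nearest integer: k = 51940.
V_code = -1.59 + (51940/65536) × 3.18 = 0.93028198242 V.
V_in − V_code = 0.93029458 − (0.93028198242) = +12.6 µV.

+12.6 µV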